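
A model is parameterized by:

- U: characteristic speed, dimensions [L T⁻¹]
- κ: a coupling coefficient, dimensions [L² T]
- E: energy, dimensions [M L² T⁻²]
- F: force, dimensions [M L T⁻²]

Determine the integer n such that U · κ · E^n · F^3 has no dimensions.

-3

Balance the M exponent: (1)·n from E, plus (0) + (0) + 3·(1) = 3 from the rest, must sum to zero.
n + 3 = 0, so n = -3.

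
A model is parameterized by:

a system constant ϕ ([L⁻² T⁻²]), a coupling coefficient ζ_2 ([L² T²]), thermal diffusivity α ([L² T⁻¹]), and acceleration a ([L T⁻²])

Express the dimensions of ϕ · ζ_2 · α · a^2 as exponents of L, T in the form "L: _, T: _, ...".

L: 4, T: -5

Collect each base-dimension exponent across the product:
  L: (-2) + (2) + (2) + 2·(1) = 4
  T: (-2) + (2) + (-1) + 2·(-2) = -5
So the dimensions are [L⁴ T⁻⁵].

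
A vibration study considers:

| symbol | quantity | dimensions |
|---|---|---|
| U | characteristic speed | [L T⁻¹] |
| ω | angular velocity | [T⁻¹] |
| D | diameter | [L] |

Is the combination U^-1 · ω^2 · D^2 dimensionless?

no

Sum the exponent of each base dimension across the product:
  L: −[U]_L + 2·[ω]_L + 2·[D]_L = −(1) + 2·(0) + 2·(1) = 1
  T: −[U]_T + 2·[ω]_T + 2·[D]_T = −(-1) + 2·(-1) + 2·(0) = -1
Net dimensions [L T⁻¹] ≠ [1] — not dimensionless.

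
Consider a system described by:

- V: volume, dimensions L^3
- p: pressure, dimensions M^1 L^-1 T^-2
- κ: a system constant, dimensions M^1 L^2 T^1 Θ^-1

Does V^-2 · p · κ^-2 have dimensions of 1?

Sum the exponent of each base dimension across the product:
  M: −2·[V]_M + [p]_M − 2·[κ]_M = −2·(0) + (1) − 2·(1) = -1
  L: −2·[V]_L + [p]_L − 2·[κ]_L = −2·(3) + (-1) − 2·(2) = -11
  T: −2·[V]_T + [p]_T − 2·[κ]_T = −2·(0) + (-2) − 2·(1) = -4
  Θ: −2·[V]_Θ + [p]_Θ − 2·[κ]_Θ = −2·(0) + (0) − 2·(-1) = 2
Net dimensions [M⁻¹ L⁻¹¹ T⁻⁴ Θ²] ≠ [1] — not dimensionless.

no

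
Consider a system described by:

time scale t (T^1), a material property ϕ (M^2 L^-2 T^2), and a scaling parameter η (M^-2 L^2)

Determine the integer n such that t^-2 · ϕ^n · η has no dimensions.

Balance the M exponent: (2)·n from ϕ, plus −2·(0) + (-2) = -2 from the rest, must sum to zero.
2n − 2 = 0, so n = 1.

1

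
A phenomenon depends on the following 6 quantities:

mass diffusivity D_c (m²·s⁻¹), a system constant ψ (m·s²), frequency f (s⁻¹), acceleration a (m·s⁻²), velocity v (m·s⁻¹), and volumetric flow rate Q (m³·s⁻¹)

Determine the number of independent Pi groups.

4

There are 6 variables and 2 base dimensions (L, T).
The dimension matrix has rank 2.
Independent dimensionless groups: 6 − 2 = 4.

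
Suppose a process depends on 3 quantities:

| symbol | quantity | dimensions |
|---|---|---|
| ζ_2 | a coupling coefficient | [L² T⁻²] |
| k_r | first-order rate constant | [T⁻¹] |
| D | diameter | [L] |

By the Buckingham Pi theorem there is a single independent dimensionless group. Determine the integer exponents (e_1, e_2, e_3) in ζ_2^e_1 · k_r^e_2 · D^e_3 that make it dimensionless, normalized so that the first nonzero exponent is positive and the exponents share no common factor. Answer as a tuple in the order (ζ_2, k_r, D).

L: e_1·(2) + e_2·(0) + e_3·(1) = 0
T: e_1·(-2) + e_2·(-1) + e_3·(0) = 0
Solving this homogeneous linear system for the smallest-integer solution (first nonzero entry positive) gives (1, -2, -2).

(1, -2, -2)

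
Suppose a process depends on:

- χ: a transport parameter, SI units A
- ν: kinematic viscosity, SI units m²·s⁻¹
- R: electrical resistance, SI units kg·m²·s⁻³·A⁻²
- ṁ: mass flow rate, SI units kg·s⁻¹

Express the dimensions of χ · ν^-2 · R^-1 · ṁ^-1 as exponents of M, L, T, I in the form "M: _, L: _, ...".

M: -2, L: -6, T: 6, I: 3

Collect each base-dimension exponent across the product:
  M: (0) − 2·(0) − (1) − (1) = -2
  L: (0) − 2·(2) − (2) − (0) = -6
  T: (0) − 2·(-1) − (-3) − (-1) = 6
  I: (1) − 2·(0) − (-2) − (0) = 3
So the dimensions are [M⁻² L⁻⁶ T⁶ I³].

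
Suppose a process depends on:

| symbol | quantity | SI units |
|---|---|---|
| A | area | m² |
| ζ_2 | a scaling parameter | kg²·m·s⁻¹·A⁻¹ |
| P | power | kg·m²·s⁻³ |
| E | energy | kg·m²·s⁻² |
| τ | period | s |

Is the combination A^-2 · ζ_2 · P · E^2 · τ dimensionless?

Sum the exponent of each base dimension across the product:
  M: −2·[A]_M + [ζ_2]_M + [P]_M + 2·[E]_M + [τ]_M = −2·(0) + (2) + (1) + 2·(1) + (0) = 5
  L: −2·[A]_L + [ζ_2]_L + [P]_L + 2·[E]_L + [τ]_L = −2·(2) + (1) + (2) + 2·(2) + (0) = 3
  T: −2·[A]_T + [ζ_2]_T + [P]_T + 2·[E]_T + [τ]_T = −2·(0) + (-1) + (-3) + 2·(-2) + (1) = -7
  I: −2·[A]_I + [ζ_2]_I + [P]_I + 2·[E]_I + [τ]_I = −2·(0) + (-1) + (0) + 2·(0) + (0) = -1
Net dimensions [M⁵ L³ T⁻⁷ I⁻¹] ≠ [1] — not dimensionless.

no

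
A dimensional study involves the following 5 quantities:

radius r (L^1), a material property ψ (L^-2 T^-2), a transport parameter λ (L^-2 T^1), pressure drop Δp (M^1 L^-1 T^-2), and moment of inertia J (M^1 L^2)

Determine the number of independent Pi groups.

2

There are 5 variables and 3 base dimensions (M, L, T).
The dimension matrix has rank 3.
Independent dimensionless groups: 5 − 3 = 2.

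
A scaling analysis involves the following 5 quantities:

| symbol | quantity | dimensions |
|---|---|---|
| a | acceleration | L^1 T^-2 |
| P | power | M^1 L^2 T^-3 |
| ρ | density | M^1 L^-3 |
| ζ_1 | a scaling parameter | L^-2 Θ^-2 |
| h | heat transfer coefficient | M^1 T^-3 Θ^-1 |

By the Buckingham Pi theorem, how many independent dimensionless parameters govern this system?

1

There are 5 variables and 4 base dimensions (M, L, T, Θ).
The dimension matrix has rank 4.
Independent dimensionless groups: 5 − 4 = 1.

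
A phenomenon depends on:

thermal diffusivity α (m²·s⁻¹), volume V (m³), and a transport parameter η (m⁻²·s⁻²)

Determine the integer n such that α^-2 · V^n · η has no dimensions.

Balance the L exponent: (3)·n from V, plus −2·(2) + (-2) = -6 from the rest, must sum to zero.
3n − 6 = 0, so n = 2.

2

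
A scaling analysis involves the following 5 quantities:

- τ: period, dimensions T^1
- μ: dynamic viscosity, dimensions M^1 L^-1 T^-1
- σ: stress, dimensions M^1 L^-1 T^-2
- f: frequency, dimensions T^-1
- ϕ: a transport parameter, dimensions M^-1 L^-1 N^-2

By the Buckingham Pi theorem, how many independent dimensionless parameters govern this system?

There are 5 variables and 4 base dimensions (M, L, T, N).
The dimension matrix has rank 3 (less than 4: the dimension vectors are linearly dependent).
Independent dimensionless groups: 5 − 3 = 2.

2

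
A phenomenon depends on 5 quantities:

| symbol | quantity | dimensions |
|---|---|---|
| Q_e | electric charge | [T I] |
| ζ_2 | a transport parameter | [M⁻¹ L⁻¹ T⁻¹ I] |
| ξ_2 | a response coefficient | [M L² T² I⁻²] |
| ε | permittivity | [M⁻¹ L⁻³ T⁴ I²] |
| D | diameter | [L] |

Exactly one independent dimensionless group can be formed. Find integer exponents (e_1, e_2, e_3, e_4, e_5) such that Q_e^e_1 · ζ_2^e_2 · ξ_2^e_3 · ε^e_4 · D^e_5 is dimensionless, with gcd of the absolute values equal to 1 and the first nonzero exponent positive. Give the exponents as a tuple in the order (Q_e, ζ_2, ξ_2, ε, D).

M: e_1·(0) + e_2·(-1) + e_3·(1) + e_4·(-1) + e_5·(0) = 0
L: e_1·(0) + e_2·(-1) + e_3·(2) + e_4·(-3) + e_5·(1) = 0
T: e_1·(1) + e_2·(-1) + e_3·(2) + e_4·(4) + e_5·(0) = 0
I: e_1·(1) + e_2·(1) + e_3·(-2) + e_4·(2) + e_5·(0) = 0
Solving this homogeneous linear system for the smallest-integer solution (first nonzero entry positive) gives (3, 3, 2, -1, -4).

(3, 3, 2, -1, -4)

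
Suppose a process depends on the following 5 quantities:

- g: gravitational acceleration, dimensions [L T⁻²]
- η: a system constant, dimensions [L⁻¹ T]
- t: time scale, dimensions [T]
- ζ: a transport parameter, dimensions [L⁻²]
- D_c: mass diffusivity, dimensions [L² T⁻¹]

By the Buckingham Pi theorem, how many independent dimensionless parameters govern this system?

3

There are 5 variables and 2 base dimensions (L, T).
The dimension matrix has rank 2.
Independent dimensionless groups: 5 − 2 = 3.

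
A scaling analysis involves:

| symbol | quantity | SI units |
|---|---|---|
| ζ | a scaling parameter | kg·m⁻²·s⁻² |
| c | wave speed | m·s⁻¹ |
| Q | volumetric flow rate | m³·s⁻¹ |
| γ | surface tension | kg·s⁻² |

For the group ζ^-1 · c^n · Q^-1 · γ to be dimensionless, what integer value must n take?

1

Balance the L exponent: (1)·n from c, plus −(-2) − (3) + (0) = -1 from the rest, must sum to zero.
n − 1 = 0, so n = 1.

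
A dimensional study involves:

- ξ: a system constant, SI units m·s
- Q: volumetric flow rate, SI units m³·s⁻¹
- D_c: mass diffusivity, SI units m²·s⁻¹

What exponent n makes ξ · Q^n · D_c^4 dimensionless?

-3

Balance the L exponent: (3)·n from Q, plus (1) + 4·(2) = 9 from the rest, must sum to zero.
3n + 9 = 0, so n = -3.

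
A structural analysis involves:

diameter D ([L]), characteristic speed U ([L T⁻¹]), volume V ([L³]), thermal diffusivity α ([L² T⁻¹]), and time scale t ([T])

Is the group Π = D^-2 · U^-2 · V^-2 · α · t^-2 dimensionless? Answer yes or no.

no

Sum the exponent of each base dimension across the product:
  L: −2·[D]_L − 2·[U]_L − 2·[V]_L + [α]_L − 2·[t]_L = −2·(1) − 2·(1) − 2·(3) + (2) − 2·(0) = -8
  T: −2·[D]_T − 2·[U]_T − 2·[V]_T + [α]_T − 2·[t]_T = −2·(0) − 2·(-1) − 2·(0) + (-1) − 2·(1) = -1
Net dimensions [L⁻⁸ T⁻¹] ≠ [1] — not dimensionless.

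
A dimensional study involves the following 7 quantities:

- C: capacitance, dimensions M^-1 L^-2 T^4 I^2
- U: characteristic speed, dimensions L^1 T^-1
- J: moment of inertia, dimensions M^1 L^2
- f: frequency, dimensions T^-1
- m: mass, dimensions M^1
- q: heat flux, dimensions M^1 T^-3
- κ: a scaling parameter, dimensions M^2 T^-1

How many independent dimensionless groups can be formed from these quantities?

There are 7 variables and 4 base dimensions (M, L, T, I).
The dimension matrix has rank 4.
Independent dimensionless groups: 7 − 4 = 3.

3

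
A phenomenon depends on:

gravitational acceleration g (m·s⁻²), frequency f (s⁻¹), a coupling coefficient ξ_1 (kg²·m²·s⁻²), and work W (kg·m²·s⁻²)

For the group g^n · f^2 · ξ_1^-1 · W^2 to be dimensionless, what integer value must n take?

Balance the L exponent: (1)·n from g, plus 2·(0) − (2) + 2·(2) = 2 from the rest, must sum to zero.
n + 2 = 0, so n = -2.

-2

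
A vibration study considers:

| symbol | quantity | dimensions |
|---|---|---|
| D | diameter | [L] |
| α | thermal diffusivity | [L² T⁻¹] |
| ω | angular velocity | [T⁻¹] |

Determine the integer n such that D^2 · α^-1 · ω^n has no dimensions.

Balance the T exponent: (-1)·n from ω, plus 2·(0) − (-1) = 1 from the rest, must sum to zero.
−n + 1 = 0, so n = 1.

1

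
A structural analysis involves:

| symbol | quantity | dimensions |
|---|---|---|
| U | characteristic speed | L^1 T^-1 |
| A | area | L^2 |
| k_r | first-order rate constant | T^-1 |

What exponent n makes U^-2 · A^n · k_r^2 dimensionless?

Balance the L exponent: (2)·n from A, plus −2·(1) + 2·(0) = -2 from the rest, must sum to zero.
2n − 2 = 0, so n = 1.

1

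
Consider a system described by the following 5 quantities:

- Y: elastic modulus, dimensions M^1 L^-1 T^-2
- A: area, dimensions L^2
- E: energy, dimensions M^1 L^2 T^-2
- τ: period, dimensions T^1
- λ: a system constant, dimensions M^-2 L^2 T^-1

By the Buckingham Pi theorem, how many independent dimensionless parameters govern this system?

2

There are 5 variables and 3 base dimensions (M, L, T).
The dimension matrix has rank 3.
Independent dimensionless groups: 5 − 3 = 2.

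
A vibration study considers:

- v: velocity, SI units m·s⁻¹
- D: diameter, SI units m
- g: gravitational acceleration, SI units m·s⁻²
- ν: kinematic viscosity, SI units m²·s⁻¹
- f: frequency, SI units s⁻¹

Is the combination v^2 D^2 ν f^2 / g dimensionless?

no

Sum the exponent of each base dimension across the product:
  L: 2·[v]_L + 2·[D]_L − [g]_L + [ν]_L + 2·[f]_L = 2·(1) + 2·(1) − (1) + (2) + 2·(0) = 5
  T: 2·[v]_T + 2·[D]_T − [g]_T + [ν]_T + 2·[f]_T = 2·(-1) + 2·(0) − (-2) + (-1) + 2·(-1) = -3
Net dimensions [L⁵ T⁻³] ≠ [1] — not dimensionless.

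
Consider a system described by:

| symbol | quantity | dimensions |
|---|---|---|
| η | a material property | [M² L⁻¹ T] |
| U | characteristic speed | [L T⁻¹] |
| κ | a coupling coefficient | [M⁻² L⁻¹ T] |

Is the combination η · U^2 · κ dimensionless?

yes

Sum the exponent of each base dimension across the product:
  M: [η]_M + 2·[U]_M + [κ]_M = (2) + 2·(0) + (-2) = 0
  L: [η]_L + 2·[U]_L + [κ]_L = (-1) + 2·(1) + (-1) = 0
  T: [η]_T + 2·[U]_T + [κ]_T = (1) + 2·(-1) + (1) = 0
All base exponents vanish — dimensionless.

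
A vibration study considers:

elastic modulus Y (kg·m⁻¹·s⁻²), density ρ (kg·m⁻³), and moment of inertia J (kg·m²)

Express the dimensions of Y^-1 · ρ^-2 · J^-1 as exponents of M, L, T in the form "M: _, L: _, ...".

Collect each base-dimension exponent across the product:
  M: −(1) − 2·(1) − (1) = -4
  L: −(-1) − 2·(-3) − (2) = 5
  T: −(-2) − 2·(0) − (0) = 2
So the dimensions are [M⁻⁴ L⁵ T²].

M: -4, L: 5, T: 2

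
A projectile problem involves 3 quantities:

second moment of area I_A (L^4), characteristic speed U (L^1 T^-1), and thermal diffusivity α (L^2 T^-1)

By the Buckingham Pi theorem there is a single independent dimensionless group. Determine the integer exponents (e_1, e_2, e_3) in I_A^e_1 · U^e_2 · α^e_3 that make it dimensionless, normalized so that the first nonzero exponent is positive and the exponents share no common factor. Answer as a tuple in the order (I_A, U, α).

(1, 4, -4)

L: e_1·(4) + e_2·(1) + e_3·(2) = 0
T: e_1·(0) + e_2·(-1) + e_3·(-1) = 0
Solving this homogeneous linear system for the smallest-integer solution (first nonzero entry positive) gives (1, 4, -4).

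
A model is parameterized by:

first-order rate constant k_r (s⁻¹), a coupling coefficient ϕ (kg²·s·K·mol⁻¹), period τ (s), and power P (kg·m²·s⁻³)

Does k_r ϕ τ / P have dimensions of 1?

no

Sum the exponent of each base dimension across the product:
  M: [k_r]_M + [ϕ]_M + [τ]_M − [P]_M = (0) + (2) + (0) − (1) = 1
  L: [k_r]_L + [ϕ]_L + [τ]_L − [P]_L = (0) + (0) + (0) − (2) = -2
  T: [k_r]_T + [ϕ]_T + [τ]_T − [P]_T = (-1) + (1) + (1) − (-3) = 4
  Θ: [k_r]_Θ + [ϕ]_Θ + [τ]_Θ − [P]_Θ = (0) + (1) + (0) − (0) = 1
  N: [k_r]_N + [ϕ]_N + [τ]_N − [P]_N = (0) + (-1) + (0) − (0) = -1
Net dimensions [M L⁻² T⁴ Θ N⁻¹] ≠ [1] — not dimensionless.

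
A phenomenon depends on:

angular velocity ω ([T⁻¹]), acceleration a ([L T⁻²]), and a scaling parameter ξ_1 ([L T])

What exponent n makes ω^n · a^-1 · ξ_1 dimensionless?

3

Balance the T exponent: (-1)·n from ω, plus −(-2) + (1) = 3 from the rest, must sum to zero.
−n + 3 = 0, so n = 3.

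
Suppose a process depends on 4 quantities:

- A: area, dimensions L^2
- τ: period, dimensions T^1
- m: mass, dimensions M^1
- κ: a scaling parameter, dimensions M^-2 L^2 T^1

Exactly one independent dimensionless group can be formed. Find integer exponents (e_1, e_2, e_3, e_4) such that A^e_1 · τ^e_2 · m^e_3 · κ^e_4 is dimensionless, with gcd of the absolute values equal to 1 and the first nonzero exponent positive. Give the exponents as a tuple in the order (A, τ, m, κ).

(1, 1, -2, -1)

M: e_1·(0) + e_2·(0) + e_3·(1) + e_4·(-2) = 0
L: e_1·(2) + e_2·(0) + e_3·(0) + e_4·(2) = 0
T: e_1·(0) + e_2·(1) + e_3·(0) + e_4·(1) = 0
Solving this homogeneous linear system for the smallest-integer solution (first nonzero entry positive) gives (1, 1, -2, -1).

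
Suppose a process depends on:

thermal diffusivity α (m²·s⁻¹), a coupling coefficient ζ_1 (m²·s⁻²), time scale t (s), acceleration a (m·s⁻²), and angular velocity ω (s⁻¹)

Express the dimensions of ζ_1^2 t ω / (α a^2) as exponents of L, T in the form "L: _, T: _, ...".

Collect each base-dimension exponent across the product:
  L: −(2) + 2·(2) + (0) − 2·(1) + (0) = 0
  T: −(-1) + 2·(-2) + (1) − 2·(-2) + (-1) = 1
So the dimensions are [T].

L: 0, T: 1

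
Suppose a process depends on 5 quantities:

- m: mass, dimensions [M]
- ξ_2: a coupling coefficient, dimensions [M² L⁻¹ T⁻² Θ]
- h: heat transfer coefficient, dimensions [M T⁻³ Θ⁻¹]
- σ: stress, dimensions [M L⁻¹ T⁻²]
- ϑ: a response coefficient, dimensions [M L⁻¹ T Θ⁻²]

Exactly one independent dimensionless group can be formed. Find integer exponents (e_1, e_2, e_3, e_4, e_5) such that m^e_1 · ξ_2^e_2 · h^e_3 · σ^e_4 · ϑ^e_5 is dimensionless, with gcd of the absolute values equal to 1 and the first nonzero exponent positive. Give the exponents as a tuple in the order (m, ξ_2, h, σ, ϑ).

(4, -3, -1, 4, -1)

M: e_1·(1) + e_2·(2) + e_3·(1) + e_4·(1) + e_5·(1) = 0
L: e_1·(0) + e_2·(-1) + e_3·(0) + e_4·(-1) + e_5·(-1) = 0
T: e_1·(0) + e_2·(-2) + e_3·(-3) + e_4·(-2) + e_5·(1) = 0
Θ: e_1·(0) + e_2·(1) + e_3·(-1) + e_4·(0) + e_5·(-2) = 0
Solving this homogeneous linear system for the smallest-integer solution (first nonzero entry positive) gives (4, -3, -1, 4, -1).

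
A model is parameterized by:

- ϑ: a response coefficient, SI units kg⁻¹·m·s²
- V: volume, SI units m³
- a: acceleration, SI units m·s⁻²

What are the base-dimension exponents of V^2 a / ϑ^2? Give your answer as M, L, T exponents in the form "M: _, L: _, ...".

M: 2, L: 5, T: -6

Collect each base-dimension exponent across the product:
  M: −2·(-1) + 2·(0) + (0) = 2
  L: −2·(1) + 2·(3) + (1) = 5
  T: −2·(2) + 2·(0) + (-2) = -6
So the dimensions are [M² L⁵ T⁻⁶].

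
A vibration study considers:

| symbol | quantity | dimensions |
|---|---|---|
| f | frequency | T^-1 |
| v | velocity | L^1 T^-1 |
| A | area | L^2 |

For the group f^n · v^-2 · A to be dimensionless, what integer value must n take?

2

Balance the T exponent: (-1)·n from f, plus −2·(-1) + (0) = 2 from the rest, must sum to zero.
−n + 2 = 0, so n = 2.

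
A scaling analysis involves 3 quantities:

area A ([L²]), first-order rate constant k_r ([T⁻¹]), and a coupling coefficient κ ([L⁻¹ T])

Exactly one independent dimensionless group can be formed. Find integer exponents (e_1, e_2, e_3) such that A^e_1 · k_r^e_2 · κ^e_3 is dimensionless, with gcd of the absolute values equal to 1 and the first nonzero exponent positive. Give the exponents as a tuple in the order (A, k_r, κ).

(1, 2, 2)

L: e_1·(2) + e_2·(0) + e_3·(-1) = 0
T: e_1·(0) + e_2·(-1) + e_3·(1) = 0
Solving this homogeneous linear system for the smallest-integer solution (first nonzero entry positive) gives (1, 2, 2).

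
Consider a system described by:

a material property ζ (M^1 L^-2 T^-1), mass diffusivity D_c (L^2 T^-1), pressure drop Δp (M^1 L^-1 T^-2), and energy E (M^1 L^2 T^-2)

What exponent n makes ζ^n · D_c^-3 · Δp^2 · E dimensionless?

-3

Balance the M exponent: (1)·n from ζ, plus −3·(0) + 2·(1) + (1) = 3 from the rest, must sum to zero.
n + 3 = 0, so n = -3.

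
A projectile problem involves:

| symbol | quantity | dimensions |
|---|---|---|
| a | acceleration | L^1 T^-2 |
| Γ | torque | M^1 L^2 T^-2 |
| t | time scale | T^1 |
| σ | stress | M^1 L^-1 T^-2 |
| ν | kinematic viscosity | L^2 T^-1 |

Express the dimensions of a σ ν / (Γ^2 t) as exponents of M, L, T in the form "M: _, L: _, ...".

M: -1, L: -2, T: -2

Collect each base-dimension exponent across the product:
  M: (0) − 2·(1) − (0) + (1) + (0) = -1
  L: (1) − 2·(2) − (0) + (-1) + (2) = -2
  T: (-2) − 2·(-2) − (1) + (-2) + (-1) = -2
So the dimensions are [M⁻¹ L⁻² T⁻²].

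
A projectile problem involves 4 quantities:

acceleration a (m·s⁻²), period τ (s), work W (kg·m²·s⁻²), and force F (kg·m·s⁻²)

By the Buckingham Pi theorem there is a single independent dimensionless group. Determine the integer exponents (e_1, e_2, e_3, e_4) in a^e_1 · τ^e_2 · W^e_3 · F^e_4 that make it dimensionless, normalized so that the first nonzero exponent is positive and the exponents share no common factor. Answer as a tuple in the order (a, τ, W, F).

M: e_1·(0) + e_2·(0) + e_3·(1) + e_4·(1) = 0
L: e_1·(1) + e_2·(0) + e_3·(2) + e_4·(1) = 0
T: e_1·(-2) + e_2·(1) + e_3·(-2) + e_4·(-2) = 0
Solving this homogeneous linear system for the smallest-integer solution (first nonzero entry positive) gives (1, 2, -1, 1).

(1, 2, -1, 1)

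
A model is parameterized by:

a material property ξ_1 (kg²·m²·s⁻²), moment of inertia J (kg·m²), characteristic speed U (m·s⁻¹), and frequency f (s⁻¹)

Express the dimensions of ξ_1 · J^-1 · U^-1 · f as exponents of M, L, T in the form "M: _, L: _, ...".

Collect each base-dimension exponent across the product:
  M: (2) − (1) − (0) + (0) = 1
  L: (2) − (2) − (1) + (0) = -1
  T: (-2) − (0) − (-1) + (-1) = -2
So the dimensions are [M L⁻¹ T⁻²].

M: 1, L: -1, T: -2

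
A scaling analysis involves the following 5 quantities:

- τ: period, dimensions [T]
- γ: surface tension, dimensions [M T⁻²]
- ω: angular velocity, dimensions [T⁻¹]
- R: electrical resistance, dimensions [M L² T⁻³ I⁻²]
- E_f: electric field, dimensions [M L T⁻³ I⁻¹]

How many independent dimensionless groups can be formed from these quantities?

2

There are 5 variables and 4 base dimensions (M, L, T, I).
The dimension matrix has rank 3 (less than 4: the dimension vectors are linearly dependent).
Independent dimensionless groups: 5 − 3 = 2.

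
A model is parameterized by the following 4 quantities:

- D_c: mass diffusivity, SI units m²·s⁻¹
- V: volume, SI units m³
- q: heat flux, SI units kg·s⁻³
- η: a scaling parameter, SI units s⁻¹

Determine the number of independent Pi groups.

There are 4 variables and 3 base dimensions (M, L, T).
The dimension matrix has rank 3.
Independent dimensionless groups: 4 − 3 = 1.

1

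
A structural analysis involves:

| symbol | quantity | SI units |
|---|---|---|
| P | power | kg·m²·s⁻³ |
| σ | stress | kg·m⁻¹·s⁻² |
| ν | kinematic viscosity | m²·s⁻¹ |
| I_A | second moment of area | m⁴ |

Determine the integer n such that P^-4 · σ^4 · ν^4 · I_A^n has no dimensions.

1

Balance the L exponent: (4)·n from I_A, plus −4·(2) + 4·(-1) + 4·(2) = -4 from the rest, must sum to zero.
4n − 4 = 0, so n = 1.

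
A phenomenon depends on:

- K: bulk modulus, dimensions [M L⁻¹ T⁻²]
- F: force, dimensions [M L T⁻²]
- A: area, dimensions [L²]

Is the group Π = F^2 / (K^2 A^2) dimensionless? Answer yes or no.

Sum the exponent of each base dimension across the product:
  M: −2·[K]_M + 2·[F]_M − 2·[A]_M = −2·(1) + 2·(1) − 2·(0) = 0
  L: −2·[K]_L + 2·[F]_L − 2·[A]_L = −2·(-1) + 2·(1) − 2·(2) = 0
  T: −2·[K]_T + 2·[F]_T − 2·[A]_T = −2·(-2) + 2·(-2) − 2·(0) = 0
  Θ: −2·[K]_Θ + 2·[F]_Θ − 2·[A]_Θ = −2·(0) + 2·(0) − 2·(0) = 0
All base exponents vanish — dimensionless.

yes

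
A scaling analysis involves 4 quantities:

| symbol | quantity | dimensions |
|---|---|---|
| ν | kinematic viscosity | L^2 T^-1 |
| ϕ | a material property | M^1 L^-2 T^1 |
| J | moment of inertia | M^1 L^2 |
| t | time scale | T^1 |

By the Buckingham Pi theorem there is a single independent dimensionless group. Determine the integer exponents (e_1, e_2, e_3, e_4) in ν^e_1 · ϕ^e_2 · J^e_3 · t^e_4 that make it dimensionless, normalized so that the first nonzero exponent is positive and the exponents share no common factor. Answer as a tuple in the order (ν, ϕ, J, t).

M: e_1·(0) + e_2·(1) + e_3·(1) + e_4·(0) = 0
L: e_1·(2) + e_2·(-2) + e_3·(2) + e_4·(0) = 0
T: e_1·(-1) + e_2·(1) + e_3·(0) + e_4·(1) = 0
Solving this homogeneous linear system for the smallest-integer solution (first nonzero entry positive) gives (2, 1, -1, 1).

(2, 1, -1, 1)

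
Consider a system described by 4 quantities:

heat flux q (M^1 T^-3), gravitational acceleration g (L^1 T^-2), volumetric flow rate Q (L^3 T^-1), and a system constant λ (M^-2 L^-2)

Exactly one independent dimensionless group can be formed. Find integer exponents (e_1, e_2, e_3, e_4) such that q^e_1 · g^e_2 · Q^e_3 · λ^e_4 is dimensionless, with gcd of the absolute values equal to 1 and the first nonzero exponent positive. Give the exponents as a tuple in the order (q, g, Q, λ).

(2, -4, 2, 1)

M: e_1·(1) + e_2·(0) + e_3·(0) + e_4·(-2) = 0
L: e_1·(0) + e_2·(1) + e_3·(3) + e_4·(-2) = 0
T: e_1·(-3) + e_2·(-2) + e_3·(-1) + e_4·(0) = 0
Solving this homogeneous linear system for the smallest-integer solution (first nonzero entry positive) gives (2, -4, 2, 1).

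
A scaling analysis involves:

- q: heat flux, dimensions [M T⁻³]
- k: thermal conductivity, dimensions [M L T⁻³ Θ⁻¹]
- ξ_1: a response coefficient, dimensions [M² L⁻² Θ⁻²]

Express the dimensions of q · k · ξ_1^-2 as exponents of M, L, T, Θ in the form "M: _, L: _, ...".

Collect each base-dimension exponent across the product:
  M: (1) + (1) − 2·(2) = -2
  L: (0) + (1) − 2·(-2) = 5
  T: (-3) + (-3) − 2·(0) = -6
  Θ: (0) + (-1) − 2·(-2) = 3
So the dimensions are [M⁻² L⁵ T⁻⁶ Θ³].

M: -2, L: 5, T: -6, Θ: 3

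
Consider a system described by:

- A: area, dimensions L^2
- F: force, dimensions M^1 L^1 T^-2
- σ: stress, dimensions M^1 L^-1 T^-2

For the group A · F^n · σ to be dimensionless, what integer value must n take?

Balance the M exponent: (1)·n from F, plus (0) + (1) = 1 from the rest, must sum to zero.
n + 1 = 0, so n = -1.

-1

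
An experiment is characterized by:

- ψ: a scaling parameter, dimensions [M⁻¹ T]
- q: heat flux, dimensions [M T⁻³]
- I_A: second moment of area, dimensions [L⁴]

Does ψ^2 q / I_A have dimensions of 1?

no

Sum the exponent of each base dimension across the product:
  M: 2·[ψ]_M + [q]_M − [I_A]_M = 2·(-1) + (1) − (0) = -1
  L: 2·[ψ]_L + [q]_L − [I_A]_L = 2·(0) + (0) − (4) = -4
  T: 2·[ψ]_T + [q]_T − [I_A]_T = 2·(1) + (-3) − (0) = -1
Net dimensions [M⁻¹ L⁻⁴ T⁻¹] ≠ [1] — not dimensionless.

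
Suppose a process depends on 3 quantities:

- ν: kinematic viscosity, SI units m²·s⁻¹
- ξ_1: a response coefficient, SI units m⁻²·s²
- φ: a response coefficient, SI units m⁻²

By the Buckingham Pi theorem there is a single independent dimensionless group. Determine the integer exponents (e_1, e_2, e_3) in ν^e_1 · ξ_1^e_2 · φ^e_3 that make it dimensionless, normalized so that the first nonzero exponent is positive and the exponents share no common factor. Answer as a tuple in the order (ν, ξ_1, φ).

(2, 1, 1)

L: e_1·(2) + e_2·(-2) + e_3·(-2) = 0
T: e_1·(-1) + e_2·(2) + e_3·(0) = 0
Solving this homogeneous linear system for the smallest-integer solution (first nonzero entry positive) gives (2, 1, 1).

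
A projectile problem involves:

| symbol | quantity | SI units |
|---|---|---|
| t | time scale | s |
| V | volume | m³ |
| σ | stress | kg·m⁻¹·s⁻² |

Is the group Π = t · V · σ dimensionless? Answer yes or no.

Sum the exponent of each base dimension across the product:
  M: [t]_M + [V]_M + [σ]_M = (0) + (0) + (1) = 1
  L: [t]_L + [V]_L + [σ]_L = (0) + (3) + (-1) = 2
  T: [t]_T + [V]_T + [σ]_T = (1) + (0) + (-2) = -1
Net dimensions [M L² T⁻¹] ≠ [1] — not dimensionless.

no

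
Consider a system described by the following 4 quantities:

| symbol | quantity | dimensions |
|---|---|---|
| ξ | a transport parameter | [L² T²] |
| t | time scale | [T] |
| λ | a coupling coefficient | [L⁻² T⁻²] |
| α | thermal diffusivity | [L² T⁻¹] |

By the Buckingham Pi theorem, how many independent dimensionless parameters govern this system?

There are 4 variables and 2 base dimensions (L, T).
The dimension matrix has rank 2.
Independent dimensionless groups: 4 − 2 = 2.

2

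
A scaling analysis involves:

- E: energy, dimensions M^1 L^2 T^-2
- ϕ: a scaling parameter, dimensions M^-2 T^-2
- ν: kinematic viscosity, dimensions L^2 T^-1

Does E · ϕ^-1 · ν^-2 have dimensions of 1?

Sum the exponent of each base dimension across the product:
  M: [E]_M − [ϕ]_M − 2·[ν]_M = (1) − (-2) − 2·(0) = 3
  L: [E]_L − [ϕ]_L − 2·[ν]_L = (2) − (0) − 2·(2) = -2
  T: [E]_T − [ϕ]_T − 2·[ν]_T = (-2) − (-2) − 2·(-1) = 2
Net dimensions [M³ L⁻² T²] ≠ [1] — not dimensionless.

no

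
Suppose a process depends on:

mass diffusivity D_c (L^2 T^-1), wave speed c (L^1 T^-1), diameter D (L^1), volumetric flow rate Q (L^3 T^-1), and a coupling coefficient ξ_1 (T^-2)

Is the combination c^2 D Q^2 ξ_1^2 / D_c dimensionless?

Sum the exponent of each base dimension across the product:
  L: −[D_c]_L + 2·[c]_L + [D]_L + 2·[Q]_L + 2·[ξ_1]_L = −(2) + 2·(1) + (1) + 2·(3) + 2·(0) = 7
  T: −[D_c]_T + 2·[c]_T + [D]_T + 2·[Q]_T + 2·[ξ_1]_T = −(-1) + 2·(-1) + (0) + 2·(-1) + 2·(-2) = -7
Net dimensions [L⁷ T⁻⁷] ≠ [1] — not dimensionless.

no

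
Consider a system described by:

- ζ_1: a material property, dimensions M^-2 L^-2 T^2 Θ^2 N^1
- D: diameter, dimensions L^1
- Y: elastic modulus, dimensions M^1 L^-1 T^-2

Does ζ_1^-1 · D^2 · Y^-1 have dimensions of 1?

Sum the exponent of each base dimension across the product:
  M: −[ζ_1]_M + 2·[D]_M − [Y]_M = −(-2) + 2·(0) − (1) = 1
  L: −[ζ_1]_L + 2·[D]_L − [Y]_L = −(-2) + 2·(1) − (-1) = 5
  T: −[ζ_1]_T + 2·[D]_T − [Y]_T = −(2) + 2·(0) − (-2) = 0
  Θ: −[ζ_1]_Θ + 2·[D]_Θ − [Y]_Θ = −(2) + 2·(0) − (0) = -2
  N: −[ζ_1]_N + 2·[D]_N − [Y]_N = −(1) + 2·(0) − (0) = -1
Net dimensions [M L⁵ Θ⁻² N⁻¹] ≠ [1] — not dimensionless.

no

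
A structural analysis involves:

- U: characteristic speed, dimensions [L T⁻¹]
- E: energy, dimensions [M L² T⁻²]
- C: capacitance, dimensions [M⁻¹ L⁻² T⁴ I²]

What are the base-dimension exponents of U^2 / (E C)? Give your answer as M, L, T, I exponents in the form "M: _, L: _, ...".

M: 0, L: 2, T: -4, I: -2

Collect each base-dimension exponent across the product:
  M: 2·(0) − (1) − (-1) = 0
  L: 2·(1) − (2) − (-2) = 2
  T: 2·(-1) − (-2) − (4) = -4
  I: 2·(0) − (0) − (2) = -2
So the dimensions are [L² T⁻⁴ I⁻²].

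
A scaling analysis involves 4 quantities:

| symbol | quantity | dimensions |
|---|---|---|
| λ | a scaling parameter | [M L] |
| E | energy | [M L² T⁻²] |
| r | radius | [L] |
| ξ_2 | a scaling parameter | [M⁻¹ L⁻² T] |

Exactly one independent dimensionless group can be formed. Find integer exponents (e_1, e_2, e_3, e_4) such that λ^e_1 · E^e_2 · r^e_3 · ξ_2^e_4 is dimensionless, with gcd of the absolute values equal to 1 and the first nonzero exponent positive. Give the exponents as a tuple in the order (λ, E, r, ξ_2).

M: e_1·(1) + e_2·(1) + e_3·(0) + e_4·(-1) = 0
L: e_1·(1) + e_2·(2) + e_3·(1) + e_4·(-2) = 0
T: e_1·(0) + e_2·(-2) + e_3·(0) + e_4·(1) = 0
Solving this homogeneous linear system for the smallest-integer solution (first nonzero entry positive) gives (1, 1, 1, 2).

(1, 1, 1, 2)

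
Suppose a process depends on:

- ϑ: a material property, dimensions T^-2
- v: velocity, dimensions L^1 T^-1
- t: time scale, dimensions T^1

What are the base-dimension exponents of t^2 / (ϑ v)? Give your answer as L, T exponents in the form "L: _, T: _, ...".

Collect each base-dimension exponent across the product:
  L: −(0) − (1) + 2·(0) = -1
  T: −(-2) − (-1) + 2·(1) = 5
So the dimensions are [L⁻¹ T⁵].

L: -1, T: 5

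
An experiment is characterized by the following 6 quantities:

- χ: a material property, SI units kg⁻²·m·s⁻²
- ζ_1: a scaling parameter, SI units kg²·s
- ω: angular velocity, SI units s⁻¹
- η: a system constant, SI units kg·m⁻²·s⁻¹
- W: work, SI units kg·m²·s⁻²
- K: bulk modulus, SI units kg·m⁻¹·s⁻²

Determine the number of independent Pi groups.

3

There are 6 variables and 3 base dimensions (M, L, T).
The dimension matrix has rank 3.
Independent dimensionless groups: 6 − 3 = 3.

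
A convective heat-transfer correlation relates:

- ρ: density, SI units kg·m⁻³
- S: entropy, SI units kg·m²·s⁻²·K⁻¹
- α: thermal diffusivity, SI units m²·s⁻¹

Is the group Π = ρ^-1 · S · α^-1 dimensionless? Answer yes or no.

no

Sum the exponent of each base dimension across the product:
  M: −[ρ]_M + [S]_M − [α]_M = −(1) + (1) − (0) = 0
  L: −[ρ]_L + [S]_L − [α]_L = −(-3) + (2) − (2) = 3
  T: −[ρ]_T + [S]_T − [α]_T = −(0) + (-2) − (-1) = -1
  Θ: −[ρ]_Θ + [S]_Θ − [α]_Θ = −(0) + (-1) − (0) = -1
Net dimensions [L³ T⁻¹ Θ⁻¹] ≠ [1] — not dimensionless.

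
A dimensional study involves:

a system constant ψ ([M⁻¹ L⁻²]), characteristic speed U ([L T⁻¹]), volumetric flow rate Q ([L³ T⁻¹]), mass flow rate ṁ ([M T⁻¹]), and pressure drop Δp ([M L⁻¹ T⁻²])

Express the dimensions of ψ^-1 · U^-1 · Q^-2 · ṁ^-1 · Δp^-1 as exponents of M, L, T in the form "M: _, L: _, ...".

M: -1, L: -4, T: 6

Collect each base-dimension exponent across the product:
  M: −(-1) − (0) − 2·(0) − (1) − (1) = -1
  L: −(-2) − (1) − 2·(3) − (0) − (-1) = -4
  T: −(0) − (-1) − 2·(-1) − (-1) − (-2) = 6
So the dimensions are [M⁻¹ L⁻⁴ T⁶].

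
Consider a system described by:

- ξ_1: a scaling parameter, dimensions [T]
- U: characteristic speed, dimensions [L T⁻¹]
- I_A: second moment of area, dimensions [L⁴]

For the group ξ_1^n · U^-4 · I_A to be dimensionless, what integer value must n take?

Balance the T exponent: (1)·n from ξ_1, plus −4·(-1) + (0) = 4 from the rest, must sum to zero.
n + 4 = 0, so n = -4.

-4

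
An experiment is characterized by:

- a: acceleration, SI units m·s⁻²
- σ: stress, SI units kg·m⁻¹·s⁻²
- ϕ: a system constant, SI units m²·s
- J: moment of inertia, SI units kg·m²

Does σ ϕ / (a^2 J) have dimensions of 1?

Sum the exponent of each base dimension across the product:
  M: −2·[a]_M + [σ]_M + [ϕ]_M − [J]_M = −2·(0) + (1) + (0) − (1) = 0
  L: −2·[a]_L + [σ]_L + [ϕ]_L − [J]_L = −2·(1) + (-1) + (2) − (2) = -3
  T: −2·[a]_T + [σ]_T + [ϕ]_T − [J]_T = −2·(-2) + (-2) + (1) − (0) = 3
Net dimensions [L⁻³ T³] ≠ [1] — not dimensionless.

no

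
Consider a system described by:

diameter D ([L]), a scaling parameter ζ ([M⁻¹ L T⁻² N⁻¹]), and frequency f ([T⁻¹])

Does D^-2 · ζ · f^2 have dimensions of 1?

no

Sum the exponent of each base dimension across the product:
  M: −2·[D]_M + [ζ]_M + 2·[f]_M = −2·(0) + (-1) + 2·(0) = -1
  L: −2·[D]_L + [ζ]_L + 2·[f]_L = −2·(1) + (1) + 2·(0) = -1
  T: −2·[D]_T + [ζ]_T + 2·[f]_T = −2·(0) + (-2) + 2·(-1) = -4
  N: −2·[D]_N + [ζ]_N + 2·[f]_N = −2·(0) + (-1) + 2·(0) = -1
Net dimensions [M⁻¹ L⁻¹ T⁻⁴ N⁻¹] ≠ [1] — not dimensionless.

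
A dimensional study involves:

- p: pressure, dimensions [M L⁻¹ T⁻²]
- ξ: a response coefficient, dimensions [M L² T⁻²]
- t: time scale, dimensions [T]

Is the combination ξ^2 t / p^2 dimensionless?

no

Sum the exponent of each base dimension across the product:
  M: −2·[p]_M + 2·[ξ]_M + [t]_M = −2·(1) + 2·(1) + (0) = 0
  L: −2·[p]_L + 2·[ξ]_L + [t]_L = −2·(-1) + 2·(2) + (0) = 6
  T: −2·[p]_T + 2·[ξ]_T + [t]_T = −2·(-2) + 2·(-2) + (1) = 1
Net dimensions [L⁶ T] ≠ [1] — not dimensionless.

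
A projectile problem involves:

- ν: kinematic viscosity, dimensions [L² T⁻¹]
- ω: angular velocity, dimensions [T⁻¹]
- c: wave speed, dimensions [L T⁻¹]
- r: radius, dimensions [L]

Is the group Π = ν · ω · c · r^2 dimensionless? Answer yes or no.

no

Sum the exponent of each base dimension across the product:
  L: [ν]_L + [ω]_L + [c]_L + 2·[r]_L = (2) + (0) + (1) + 2·(1) = 5
  T: [ν]_T + [ω]_T + [c]_T + 2·[r]_T = (-1) + (-1) + (-1) + 2·(0) = -3
Net dimensions [L⁵ T⁻³] ≠ [1] — not dimensionless.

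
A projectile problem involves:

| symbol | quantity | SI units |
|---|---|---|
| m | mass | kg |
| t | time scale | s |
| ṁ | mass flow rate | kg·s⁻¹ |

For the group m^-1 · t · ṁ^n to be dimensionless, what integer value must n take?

1

Balance the M exponent: (1)·n from ṁ, plus −(1) + (0) = -1 from the rest, must sum to zero.
n − 1 = 0, so n = 1.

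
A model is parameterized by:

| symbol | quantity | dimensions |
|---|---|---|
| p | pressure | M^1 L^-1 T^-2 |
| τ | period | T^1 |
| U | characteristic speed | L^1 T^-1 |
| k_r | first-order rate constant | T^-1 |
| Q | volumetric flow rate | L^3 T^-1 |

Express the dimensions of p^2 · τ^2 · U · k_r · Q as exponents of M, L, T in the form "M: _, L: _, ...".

M: 2, L: 2, T: -5

Collect each base-dimension exponent across the product:
  M: 2·(1) + 2·(0) + (0) + (0) + (0) = 2
  L: 2·(-1) + 2·(0) + (1) + (0) + (3) = 2
  T: 2·(-2) + 2·(1) + (-1) + (-1) + (-1) = -5
So the dimensions are [M² L² T⁻⁵].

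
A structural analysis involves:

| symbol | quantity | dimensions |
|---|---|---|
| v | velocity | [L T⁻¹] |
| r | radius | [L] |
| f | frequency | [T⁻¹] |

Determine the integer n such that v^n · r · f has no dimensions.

-1

Balance the L exponent: (1)·n from v, plus (1) + (0) = 1 from the rest, must sum to zero.
n + 1 = 0, so n = -1.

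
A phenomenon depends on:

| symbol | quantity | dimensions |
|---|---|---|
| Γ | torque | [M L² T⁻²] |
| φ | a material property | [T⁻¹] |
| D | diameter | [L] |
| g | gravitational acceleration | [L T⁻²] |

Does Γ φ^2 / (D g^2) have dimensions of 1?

no

Sum the exponent of each base dimension across the product:
  M: [Γ]_M + 2·[φ]_M − [D]_M − 2·[g]_M = (1) + 2·(0) − (0) − 2·(0) = 1
  L: [Γ]_L + 2·[φ]_L − [D]_L − 2·[g]_L = (2) + 2·(0) − (1) − 2·(1) = -1
  T: [Γ]_T + 2·[φ]_T − [D]_T − 2·[g]_T = (-2) + 2·(-1) − (0) − 2·(-2) = 0
Net dimensions [M L⁻¹] ≠ [1] — not dimensionless.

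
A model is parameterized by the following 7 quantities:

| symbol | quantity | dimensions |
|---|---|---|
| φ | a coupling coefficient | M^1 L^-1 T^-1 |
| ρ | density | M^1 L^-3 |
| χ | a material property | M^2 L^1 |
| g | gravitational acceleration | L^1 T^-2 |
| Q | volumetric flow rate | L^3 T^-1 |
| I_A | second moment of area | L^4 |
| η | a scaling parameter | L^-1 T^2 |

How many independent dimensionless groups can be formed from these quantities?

4

There are 7 variables and 3 base dimensions (M, L, T).
The dimension matrix has rank 3.
Independent dimensionless groups: 7 − 3 = 4.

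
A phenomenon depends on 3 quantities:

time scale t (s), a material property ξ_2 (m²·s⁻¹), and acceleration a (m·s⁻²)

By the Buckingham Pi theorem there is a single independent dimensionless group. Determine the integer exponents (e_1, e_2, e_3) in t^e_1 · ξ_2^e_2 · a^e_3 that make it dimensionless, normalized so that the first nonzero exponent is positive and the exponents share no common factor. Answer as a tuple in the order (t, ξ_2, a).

(3, -1, 2)

L: e_1·(0) + e_2·(2) + e_3·(1) = 0
T: e_1·(1) + e_2·(-1) + e_3·(-2) = 0
Solving this homogeneous linear system for the smallest-integer solution (first nonzero entry positive) gives (3, -1, 2).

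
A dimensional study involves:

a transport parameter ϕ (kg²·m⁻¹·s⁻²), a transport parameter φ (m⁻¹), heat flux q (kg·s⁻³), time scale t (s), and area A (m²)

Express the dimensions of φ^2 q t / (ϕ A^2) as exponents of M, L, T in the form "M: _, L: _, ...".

Collect each base-dimension exponent across the product:
  M: −(2) + 2·(0) + (1) + (0) − 2·(0) = -1
  L: −(-1) + 2·(-1) + (0) + (0) − 2·(2) = -5
  T: −(-2) + 2·(0) + (-3) + (1) − 2·(0) = 0
So the dimensions are [M⁻¹ L⁻⁵].

M: -1, L: -5, T: 0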